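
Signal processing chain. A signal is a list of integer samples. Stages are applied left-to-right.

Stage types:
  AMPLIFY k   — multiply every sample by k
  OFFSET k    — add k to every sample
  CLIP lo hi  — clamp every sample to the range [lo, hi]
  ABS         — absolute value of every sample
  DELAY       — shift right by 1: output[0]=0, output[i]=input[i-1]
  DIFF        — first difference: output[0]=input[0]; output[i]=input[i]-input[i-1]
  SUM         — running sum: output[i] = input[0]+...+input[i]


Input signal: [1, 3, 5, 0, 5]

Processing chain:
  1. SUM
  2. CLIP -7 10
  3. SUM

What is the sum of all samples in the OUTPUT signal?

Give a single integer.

Answer: 76

Derivation:
Input: [1, 3, 5, 0, 5]
Stage 1 (SUM): sum[0..0]=1, sum[0..1]=4, sum[0..2]=9, sum[0..3]=9, sum[0..4]=14 -> [1, 4, 9, 9, 14]
Stage 2 (CLIP -7 10): clip(1,-7,10)=1, clip(4,-7,10)=4, clip(9,-7,10)=9, clip(9,-7,10)=9, clip(14,-7,10)=10 -> [1, 4, 9, 9, 10]
Stage 3 (SUM): sum[0..0]=1, sum[0..1]=5, sum[0..2]=14, sum[0..3]=23, sum[0..4]=33 -> [1, 5, 14, 23, 33]
Output sum: 76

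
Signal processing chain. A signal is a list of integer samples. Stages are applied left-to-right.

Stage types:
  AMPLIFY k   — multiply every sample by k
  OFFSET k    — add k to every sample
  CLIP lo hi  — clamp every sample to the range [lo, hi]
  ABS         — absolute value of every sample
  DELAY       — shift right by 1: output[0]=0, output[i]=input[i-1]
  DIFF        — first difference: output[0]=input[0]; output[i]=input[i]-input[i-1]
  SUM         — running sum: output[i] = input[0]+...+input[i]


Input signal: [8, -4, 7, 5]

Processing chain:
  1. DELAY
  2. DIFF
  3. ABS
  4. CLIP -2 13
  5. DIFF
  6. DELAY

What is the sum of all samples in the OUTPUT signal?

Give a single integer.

Answer: 12

Derivation:
Input: [8, -4, 7, 5]
Stage 1 (DELAY): [0, 8, -4, 7] = [0, 8, -4, 7] -> [0, 8, -4, 7]
Stage 2 (DIFF): s[0]=0, 8-0=8, -4-8=-12, 7--4=11 -> [0, 8, -12, 11]
Stage 3 (ABS): |0|=0, |8|=8, |-12|=12, |11|=11 -> [0, 8, 12, 11]
Stage 4 (CLIP -2 13): clip(0,-2,13)=0, clip(8,-2,13)=8, clip(12,-2,13)=12, clip(11,-2,13)=11 -> [0, 8, 12, 11]
Stage 5 (DIFF): s[0]=0, 8-0=8, 12-8=4, 11-12=-1 -> [0, 8, 4, -1]
Stage 6 (DELAY): [0, 0, 8, 4] = [0, 0, 8, 4] -> [0, 0, 8, 4]
Output sum: 12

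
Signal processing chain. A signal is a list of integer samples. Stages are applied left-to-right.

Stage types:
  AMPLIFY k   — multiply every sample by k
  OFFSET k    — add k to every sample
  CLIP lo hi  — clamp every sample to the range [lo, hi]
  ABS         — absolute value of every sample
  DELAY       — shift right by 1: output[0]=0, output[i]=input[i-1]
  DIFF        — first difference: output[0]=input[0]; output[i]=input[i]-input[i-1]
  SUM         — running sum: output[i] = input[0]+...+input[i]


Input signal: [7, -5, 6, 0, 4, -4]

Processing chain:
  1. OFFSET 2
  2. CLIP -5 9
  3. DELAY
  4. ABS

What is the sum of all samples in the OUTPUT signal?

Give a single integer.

Input: [7, -5, 6, 0, 4, -4]
Stage 1 (OFFSET 2): 7+2=9, -5+2=-3, 6+2=8, 0+2=2, 4+2=6, -4+2=-2 -> [9, -3, 8, 2, 6, -2]
Stage 2 (CLIP -5 9): clip(9,-5,9)=9, clip(-3,-5,9)=-3, clip(8,-5,9)=8, clip(2,-5,9)=2, clip(6,-5,9)=6, clip(-2,-5,9)=-2 -> [9, -3, 8, 2, 6, -2]
Stage 3 (DELAY): [0, 9, -3, 8, 2, 6] = [0, 9, -3, 8, 2, 6] -> [0, 9, -3, 8, 2, 6]
Stage 4 (ABS): |0|=0, |9|=9, |-3|=3, |8|=8, |2|=2, |6|=6 -> [0, 9, 3, 8, 2, 6]
Output sum: 28

Answer: 28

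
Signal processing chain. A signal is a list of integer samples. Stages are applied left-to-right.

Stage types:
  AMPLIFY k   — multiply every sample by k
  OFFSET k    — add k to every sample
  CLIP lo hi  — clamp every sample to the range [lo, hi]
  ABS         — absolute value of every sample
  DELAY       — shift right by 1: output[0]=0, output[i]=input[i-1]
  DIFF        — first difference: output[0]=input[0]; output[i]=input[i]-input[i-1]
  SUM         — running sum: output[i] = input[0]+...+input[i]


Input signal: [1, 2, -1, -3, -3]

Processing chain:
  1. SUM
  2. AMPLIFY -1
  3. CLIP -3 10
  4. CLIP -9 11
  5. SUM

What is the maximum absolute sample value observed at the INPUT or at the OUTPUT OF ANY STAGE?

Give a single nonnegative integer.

Answer: 6

Derivation:
Input: [1, 2, -1, -3, -3] (max |s|=3)
Stage 1 (SUM): sum[0..0]=1, sum[0..1]=3, sum[0..2]=2, sum[0..3]=-1, sum[0..4]=-4 -> [1, 3, 2, -1, -4] (max |s|=4)
Stage 2 (AMPLIFY -1): 1*-1=-1, 3*-1=-3, 2*-1=-2, -1*-1=1, -4*-1=4 -> [-1, -3, -2, 1, 4] (max |s|=4)
Stage 3 (CLIP -3 10): clip(-1,-3,10)=-1, clip(-3,-3,10)=-3, clip(-2,-3,10)=-2, clip(1,-3,10)=1, clip(4,-3,10)=4 -> [-1, -3, -2, 1, 4] (max |s|=4)
Stage 4 (CLIP -9 11): clip(-1,-9,11)=-1, clip(-3,-9,11)=-3, clip(-2,-9,11)=-2, clip(1,-9,11)=1, clip(4,-9,11)=4 -> [-1, -3, -2, 1, 4] (max |s|=4)
Stage 5 (SUM): sum[0..0]=-1, sum[0..1]=-4, sum[0..2]=-6, sum[0..3]=-5, sum[0..4]=-1 -> [-1, -4, -6, -5, -1] (max |s|=6)
Overall max amplitude: 6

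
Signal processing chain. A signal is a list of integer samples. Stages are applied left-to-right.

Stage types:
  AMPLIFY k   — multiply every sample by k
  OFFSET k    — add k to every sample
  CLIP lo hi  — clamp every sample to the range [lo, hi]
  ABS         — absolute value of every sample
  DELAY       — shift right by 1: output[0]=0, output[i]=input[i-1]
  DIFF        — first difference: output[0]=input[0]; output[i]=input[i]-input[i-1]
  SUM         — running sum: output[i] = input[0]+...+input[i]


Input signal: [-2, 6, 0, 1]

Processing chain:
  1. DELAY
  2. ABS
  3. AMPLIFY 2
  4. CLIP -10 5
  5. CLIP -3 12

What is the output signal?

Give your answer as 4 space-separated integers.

Input: [-2, 6, 0, 1]
Stage 1 (DELAY): [0, -2, 6, 0] = [0, -2, 6, 0] -> [0, -2, 6, 0]
Stage 2 (ABS): |0|=0, |-2|=2, |6|=6, |0|=0 -> [0, 2, 6, 0]
Stage 3 (AMPLIFY 2): 0*2=0, 2*2=4, 6*2=12, 0*2=0 -> [0, 4, 12, 0]
Stage 4 (CLIP -10 5): clip(0,-10,5)=0, clip(4,-10,5)=4, clip(12,-10,5)=5, clip(0,-10,5)=0 -> [0, 4, 5, 0]
Stage 5 (CLIP -3 12): clip(0,-3,12)=0, clip(4,-3,12)=4, clip(5,-3,12)=5, clip(0,-3,12)=0 -> [0, 4, 5, 0]

Answer: 0 4 5 0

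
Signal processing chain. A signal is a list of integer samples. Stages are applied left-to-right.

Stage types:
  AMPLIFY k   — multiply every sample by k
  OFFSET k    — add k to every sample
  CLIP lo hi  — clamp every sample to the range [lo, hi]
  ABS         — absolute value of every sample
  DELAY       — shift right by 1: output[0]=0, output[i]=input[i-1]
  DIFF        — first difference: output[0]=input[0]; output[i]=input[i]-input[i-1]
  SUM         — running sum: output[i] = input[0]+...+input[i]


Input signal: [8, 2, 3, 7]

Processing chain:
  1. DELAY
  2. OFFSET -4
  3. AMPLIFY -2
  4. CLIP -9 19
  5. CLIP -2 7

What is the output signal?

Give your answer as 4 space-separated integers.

Input: [8, 2, 3, 7]
Stage 1 (DELAY): [0, 8, 2, 3] = [0, 8, 2, 3] -> [0, 8, 2, 3]
Stage 2 (OFFSET -4): 0+-4=-4, 8+-4=4, 2+-4=-2, 3+-4=-1 -> [-4, 4, -2, -1]
Stage 3 (AMPLIFY -2): -4*-2=8, 4*-2=-8, -2*-2=4, -1*-2=2 -> [8, -8, 4, 2]
Stage 4 (CLIP -9 19): clip(8,-9,19)=8, clip(-8,-9,19)=-8, clip(4,-9,19)=4, clip(2,-9,19)=2 -> [8, -8, 4, 2]
Stage 5 (CLIP -2 7): clip(8,-2,7)=7, clip(-8,-2,7)=-2, clip(4,-2,7)=4, clip(2,-2,7)=2 -> [7, -2, 4, 2]

Answer: 7 -2 4 2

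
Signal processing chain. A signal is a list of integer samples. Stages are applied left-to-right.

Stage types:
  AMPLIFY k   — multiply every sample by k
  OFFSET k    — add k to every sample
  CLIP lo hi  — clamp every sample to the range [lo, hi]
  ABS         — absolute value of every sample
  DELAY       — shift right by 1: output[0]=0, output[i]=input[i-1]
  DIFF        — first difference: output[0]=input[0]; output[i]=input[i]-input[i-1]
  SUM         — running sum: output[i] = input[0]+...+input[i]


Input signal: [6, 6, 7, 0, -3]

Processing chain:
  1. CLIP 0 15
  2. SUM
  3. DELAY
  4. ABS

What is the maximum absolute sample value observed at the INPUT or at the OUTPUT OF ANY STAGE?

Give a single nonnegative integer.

Input: [6, 6, 7, 0, -3] (max |s|=7)
Stage 1 (CLIP 0 15): clip(6,0,15)=6, clip(6,0,15)=6, clip(7,0,15)=7, clip(0,0,15)=0, clip(-3,0,15)=0 -> [6, 6, 7, 0, 0] (max |s|=7)
Stage 2 (SUM): sum[0..0]=6, sum[0..1]=12, sum[0..2]=19, sum[0..3]=19, sum[0..4]=19 -> [6, 12, 19, 19, 19] (max |s|=19)
Stage 3 (DELAY): [0, 6, 12, 19, 19] = [0, 6, 12, 19, 19] -> [0, 6, 12, 19, 19] (max |s|=19)
Stage 4 (ABS): |0|=0, |6|=6, |12|=12, |19|=19, |19|=19 -> [0, 6, 12, 19, 19] (max |s|=19)
Overall max amplitude: 19

Answer: 19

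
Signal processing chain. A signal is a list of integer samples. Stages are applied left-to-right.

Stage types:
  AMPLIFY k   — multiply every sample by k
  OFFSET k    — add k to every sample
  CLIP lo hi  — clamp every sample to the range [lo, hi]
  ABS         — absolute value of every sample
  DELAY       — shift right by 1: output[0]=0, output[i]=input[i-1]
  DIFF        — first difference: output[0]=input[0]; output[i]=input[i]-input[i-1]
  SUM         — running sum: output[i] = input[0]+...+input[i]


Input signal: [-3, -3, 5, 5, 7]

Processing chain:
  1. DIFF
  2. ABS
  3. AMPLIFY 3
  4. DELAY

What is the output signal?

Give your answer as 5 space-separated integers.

Input: [-3, -3, 5, 5, 7]
Stage 1 (DIFF): s[0]=-3, -3--3=0, 5--3=8, 5-5=0, 7-5=2 -> [-3, 0, 8, 0, 2]
Stage 2 (ABS): |-3|=3, |0|=0, |8|=8, |0|=0, |2|=2 -> [3, 0, 8, 0, 2]
Stage 3 (AMPLIFY 3): 3*3=9, 0*3=0, 8*3=24, 0*3=0, 2*3=6 -> [9, 0, 24, 0, 6]
Stage 4 (DELAY): [0, 9, 0, 24, 0] = [0, 9, 0, 24, 0] -> [0, 9, 0, 24, 0]

Answer: 0 9 0 24 0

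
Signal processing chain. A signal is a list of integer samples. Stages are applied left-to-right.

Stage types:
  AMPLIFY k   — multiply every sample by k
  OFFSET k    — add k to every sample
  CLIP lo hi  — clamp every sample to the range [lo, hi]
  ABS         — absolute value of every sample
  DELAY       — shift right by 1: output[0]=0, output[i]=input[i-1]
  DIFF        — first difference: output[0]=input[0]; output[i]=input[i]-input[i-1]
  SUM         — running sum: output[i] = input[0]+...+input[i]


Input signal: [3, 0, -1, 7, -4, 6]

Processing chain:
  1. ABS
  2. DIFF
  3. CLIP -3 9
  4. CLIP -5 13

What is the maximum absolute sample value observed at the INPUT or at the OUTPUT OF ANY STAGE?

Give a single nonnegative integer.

Input: [3, 0, -1, 7, -4, 6] (max |s|=7)
Stage 1 (ABS): |3|=3, |0|=0, |-1|=1, |7|=7, |-4|=4, |6|=6 -> [3, 0, 1, 7, 4, 6] (max |s|=7)
Stage 2 (DIFF): s[0]=3, 0-3=-3, 1-0=1, 7-1=6, 4-7=-3, 6-4=2 -> [3, -3, 1, 6, -3, 2] (max |s|=6)
Stage 3 (CLIP -3 9): clip(3,-3,9)=3, clip(-3,-3,9)=-3, clip(1,-3,9)=1, clip(6,-3,9)=6, clip(-3,-3,9)=-3, clip(2,-3,9)=2 -> [3, -3, 1, 6, -3, 2] (max |s|=6)
Stage 4 (CLIP -5 13): clip(3,-5,13)=3, clip(-3,-5,13)=-3, clip(1,-5,13)=1, clip(6,-5,13)=6, clip(-3,-5,13)=-3, clip(2,-5,13)=2 -> [3, -3, 1, 6, -3, 2] (max |s|=6)
Overall max amplitude: 7

Answer: 7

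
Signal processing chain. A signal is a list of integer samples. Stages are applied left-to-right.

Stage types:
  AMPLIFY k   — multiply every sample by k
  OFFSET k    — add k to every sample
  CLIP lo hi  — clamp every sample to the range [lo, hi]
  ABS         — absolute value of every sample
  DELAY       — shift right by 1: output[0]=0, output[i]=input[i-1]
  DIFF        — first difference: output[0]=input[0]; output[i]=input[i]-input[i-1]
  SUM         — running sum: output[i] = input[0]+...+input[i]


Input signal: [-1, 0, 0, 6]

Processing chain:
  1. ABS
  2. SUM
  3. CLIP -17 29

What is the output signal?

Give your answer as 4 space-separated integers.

Answer: 1 1 1 7

Derivation:
Input: [-1, 0, 0, 6]
Stage 1 (ABS): |-1|=1, |0|=0, |0|=0, |6|=6 -> [1, 0, 0, 6]
Stage 2 (SUM): sum[0..0]=1, sum[0..1]=1, sum[0..2]=1, sum[0..3]=7 -> [1, 1, 1, 7]
Stage 3 (CLIP -17 29): clip(1,-17,29)=1, clip(1,-17,29)=1, clip(1,-17,29)=1, clip(7,-17,29)=7 -> [1, 1, 1, 7]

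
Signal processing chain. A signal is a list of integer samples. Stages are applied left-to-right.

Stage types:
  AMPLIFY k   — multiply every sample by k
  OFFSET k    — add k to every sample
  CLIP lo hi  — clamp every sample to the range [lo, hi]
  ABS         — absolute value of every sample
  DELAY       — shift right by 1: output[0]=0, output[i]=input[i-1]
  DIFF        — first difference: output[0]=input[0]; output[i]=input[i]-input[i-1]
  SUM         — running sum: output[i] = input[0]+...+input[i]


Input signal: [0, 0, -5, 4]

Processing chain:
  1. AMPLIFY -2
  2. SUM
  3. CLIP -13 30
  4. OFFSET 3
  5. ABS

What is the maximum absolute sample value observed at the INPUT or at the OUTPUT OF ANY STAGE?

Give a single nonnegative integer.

Input: [0, 0, -5, 4] (max |s|=5)
Stage 1 (AMPLIFY -2): 0*-2=0, 0*-2=0, -5*-2=10, 4*-2=-8 -> [0, 0, 10, -8] (max |s|=10)
Stage 2 (SUM): sum[0..0]=0, sum[0..1]=0, sum[0..2]=10, sum[0..3]=2 -> [0, 0, 10, 2] (max |s|=10)
Stage 3 (CLIP -13 30): clip(0,-13,30)=0, clip(0,-13,30)=0, clip(10,-13,30)=10, clip(2,-13,30)=2 -> [0, 0, 10, 2] (max |s|=10)
Stage 4 (OFFSET 3): 0+3=3, 0+3=3, 10+3=13, 2+3=5 -> [3, 3, 13, 5] (max |s|=13)
Stage 5 (ABS): |3|=3, |3|=3, |13|=13, |5|=5 -> [3, 3, 13, 5] (max |s|=13)
Overall max amplitude: 13

Answer: 13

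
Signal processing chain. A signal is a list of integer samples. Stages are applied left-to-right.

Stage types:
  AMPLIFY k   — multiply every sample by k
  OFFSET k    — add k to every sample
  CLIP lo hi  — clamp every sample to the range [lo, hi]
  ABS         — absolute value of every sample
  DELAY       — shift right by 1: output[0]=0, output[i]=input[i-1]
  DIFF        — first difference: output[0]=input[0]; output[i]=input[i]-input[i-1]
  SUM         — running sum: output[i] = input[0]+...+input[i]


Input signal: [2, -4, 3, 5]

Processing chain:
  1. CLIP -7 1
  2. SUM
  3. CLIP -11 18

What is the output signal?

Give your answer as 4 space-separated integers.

Input: [2, -4, 3, 5]
Stage 1 (CLIP -7 1): clip(2,-7,1)=1, clip(-4,-7,1)=-4, clip(3,-7,1)=1, clip(5,-7,1)=1 -> [1, -4, 1, 1]
Stage 2 (SUM): sum[0..0]=1, sum[0..1]=-3, sum[0..2]=-2, sum[0..3]=-1 -> [1, -3, -2, -1]
Stage 3 (CLIP -11 18): clip(1,-11,18)=1, clip(-3,-11,18)=-3, clip(-2,-11,18)=-2, clip(-1,-11,18)=-1 -> [1, -3, -2, -1]

Answer: 1 -3 -2 -1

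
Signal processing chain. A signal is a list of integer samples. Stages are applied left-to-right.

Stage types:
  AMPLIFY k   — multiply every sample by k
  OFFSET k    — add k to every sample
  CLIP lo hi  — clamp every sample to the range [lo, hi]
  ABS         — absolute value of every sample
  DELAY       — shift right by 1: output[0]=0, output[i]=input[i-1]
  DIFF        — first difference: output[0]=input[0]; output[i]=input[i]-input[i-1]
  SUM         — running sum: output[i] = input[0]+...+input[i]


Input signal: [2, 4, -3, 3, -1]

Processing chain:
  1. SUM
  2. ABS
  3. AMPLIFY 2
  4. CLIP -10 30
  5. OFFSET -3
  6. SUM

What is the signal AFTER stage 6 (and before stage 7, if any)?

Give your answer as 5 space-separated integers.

Answer: 1 10 13 22 29

Derivation:
Input: [2, 4, -3, 3, -1]
Stage 1 (SUM): sum[0..0]=2, sum[0..1]=6, sum[0..2]=3, sum[0..3]=6, sum[0..4]=5 -> [2, 6, 3, 6, 5]
Stage 2 (ABS): |2|=2, |6|=6, |3|=3, |6|=6, |5|=5 -> [2, 6, 3, 6, 5]
Stage 3 (AMPLIFY 2): 2*2=4, 6*2=12, 3*2=6, 6*2=12, 5*2=10 -> [4, 12, 6, 12, 10]
Stage 4 (CLIP -10 30): clip(4,-10,30)=4, clip(12,-10,30)=12, clip(6,-10,30)=6, clip(12,-10,30)=12, clip(10,-10,30)=10 -> [4, 12, 6, 12, 10]
Stage 5 (OFFSET -3): 4+-3=1, 12+-3=9, 6+-3=3, 12+-3=9, 10+-3=7 -> [1, 9, 3, 9, 7]
Stage 6 (SUM): sum[0..0]=1, sum[0..1]=10, sum[0..2]=13, sum[0..3]=22, sum[0..4]=29 -> [1, 10, 13, 22, 29]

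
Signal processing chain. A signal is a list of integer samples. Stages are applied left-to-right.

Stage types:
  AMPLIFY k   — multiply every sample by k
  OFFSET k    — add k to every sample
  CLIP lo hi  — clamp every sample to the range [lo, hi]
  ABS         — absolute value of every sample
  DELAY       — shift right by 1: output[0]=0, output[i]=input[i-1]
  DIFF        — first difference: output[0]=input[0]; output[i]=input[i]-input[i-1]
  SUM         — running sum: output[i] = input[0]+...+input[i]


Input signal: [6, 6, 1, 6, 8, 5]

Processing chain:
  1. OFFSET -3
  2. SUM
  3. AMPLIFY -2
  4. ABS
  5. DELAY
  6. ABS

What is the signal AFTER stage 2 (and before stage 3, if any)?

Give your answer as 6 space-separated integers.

Input: [6, 6, 1, 6, 8, 5]
Stage 1 (OFFSET -3): 6+-3=3, 6+-3=3, 1+-3=-2, 6+-3=3, 8+-3=5, 5+-3=2 -> [3, 3, -2, 3, 5, 2]
Stage 2 (SUM): sum[0..0]=3, sum[0..1]=6, sum[0..2]=4, sum[0..3]=7, sum[0..4]=12, sum[0..5]=14 -> [3, 6, 4, 7, 12, 14]

Answer: 3 6 4 7 12 14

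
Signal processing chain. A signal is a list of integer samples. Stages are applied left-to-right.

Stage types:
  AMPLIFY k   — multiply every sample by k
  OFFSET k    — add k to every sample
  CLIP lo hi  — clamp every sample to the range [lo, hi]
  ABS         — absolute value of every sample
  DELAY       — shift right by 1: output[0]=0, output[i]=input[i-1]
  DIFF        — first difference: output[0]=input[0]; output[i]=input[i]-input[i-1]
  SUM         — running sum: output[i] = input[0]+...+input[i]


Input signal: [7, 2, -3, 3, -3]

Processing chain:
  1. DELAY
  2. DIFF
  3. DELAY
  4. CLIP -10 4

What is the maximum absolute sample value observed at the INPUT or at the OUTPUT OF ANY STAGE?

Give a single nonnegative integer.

Answer: 7

Derivation:
Input: [7, 2, -3, 3, -3] (max |s|=7)
Stage 1 (DELAY): [0, 7, 2, -3, 3] = [0, 7, 2, -3, 3] -> [0, 7, 2, -3, 3] (max |s|=7)
Stage 2 (DIFF): s[0]=0, 7-0=7, 2-7=-5, -3-2=-5, 3--3=6 -> [0, 7, -5, -5, 6] (max |s|=7)
Stage 3 (DELAY): [0, 0, 7, -5, -5] = [0, 0, 7, -5, -5] -> [0, 0, 7, -5, -5] (max |s|=7)
Stage 4 (CLIP -10 4): clip(0,-10,4)=0, clip(0,-10,4)=0, clip(7,-10,4)=4, clip(-5,-10,4)=-5, clip(-5,-10,4)=-5 -> [0, 0, 4, -5, -5] (max |s|=5)
Overall max amplitude: 7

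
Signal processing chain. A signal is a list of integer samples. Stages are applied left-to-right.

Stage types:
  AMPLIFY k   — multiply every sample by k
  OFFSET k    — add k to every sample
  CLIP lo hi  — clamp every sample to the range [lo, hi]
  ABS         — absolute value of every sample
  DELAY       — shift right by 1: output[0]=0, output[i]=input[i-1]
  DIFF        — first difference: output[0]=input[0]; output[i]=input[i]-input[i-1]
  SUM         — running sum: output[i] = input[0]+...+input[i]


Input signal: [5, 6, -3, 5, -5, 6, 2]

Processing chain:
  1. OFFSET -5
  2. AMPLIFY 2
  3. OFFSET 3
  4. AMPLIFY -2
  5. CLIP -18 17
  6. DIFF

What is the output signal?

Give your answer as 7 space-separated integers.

Input: [5, 6, -3, 5, -5, 6, 2]
Stage 1 (OFFSET -5): 5+-5=0, 6+-5=1, -3+-5=-8, 5+-5=0, -5+-5=-10, 6+-5=1, 2+-5=-3 -> [0, 1, -8, 0, -10, 1, -3]
Stage 2 (AMPLIFY 2): 0*2=0, 1*2=2, -8*2=-16, 0*2=0, -10*2=-20, 1*2=2, -3*2=-6 -> [0, 2, -16, 0, -20, 2, -6]
Stage 3 (OFFSET 3): 0+3=3, 2+3=5, -16+3=-13, 0+3=3, -20+3=-17, 2+3=5, -6+3=-3 -> [3, 5, -13, 3, -17, 5, -3]
Stage 4 (AMPLIFY -2): 3*-2=-6, 5*-2=-10, -13*-2=26, 3*-2=-6, -17*-2=34, 5*-2=-10, -3*-2=6 -> [-6, -10, 26, -6, 34, -10, 6]
Stage 5 (CLIP -18 17): clip(-6,-18,17)=-6, clip(-10,-18,17)=-10, clip(26,-18,17)=17, clip(-6,-18,17)=-6, clip(34,-18,17)=17, clip(-10,-18,17)=-10, clip(6,-18,17)=6 -> [-6, -10, 17, -6, 17, -10, 6]
Stage 6 (DIFF): s[0]=-6, -10--6=-4, 17--10=27, -6-17=-23, 17--6=23, -10-17=-27, 6--10=16 -> [-6, -4, 27, -23, 23, -27, 16]

Answer: -6 -4 27 -23 23 -27 16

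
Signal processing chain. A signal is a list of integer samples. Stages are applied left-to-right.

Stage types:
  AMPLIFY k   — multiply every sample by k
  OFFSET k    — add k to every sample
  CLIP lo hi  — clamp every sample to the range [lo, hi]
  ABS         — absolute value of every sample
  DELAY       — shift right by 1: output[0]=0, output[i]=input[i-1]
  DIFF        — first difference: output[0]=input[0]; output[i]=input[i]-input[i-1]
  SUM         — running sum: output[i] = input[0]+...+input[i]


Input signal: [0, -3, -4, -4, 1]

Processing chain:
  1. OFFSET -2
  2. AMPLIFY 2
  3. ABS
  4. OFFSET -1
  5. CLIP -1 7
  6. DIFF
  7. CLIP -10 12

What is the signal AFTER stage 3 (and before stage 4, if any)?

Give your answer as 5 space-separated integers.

Answer: 4 10 12 12 2

Derivation:
Input: [0, -3, -4, -4, 1]
Stage 1 (OFFSET -2): 0+-2=-2, -3+-2=-5, -4+-2=-6, -4+-2=-6, 1+-2=-1 -> [-2, -5, -6, -6, -1]
Stage 2 (AMPLIFY 2): -2*2=-4, -5*2=-10, -6*2=-12, -6*2=-12, -1*2=-2 -> [-4, -10, -12, -12, -2]
Stage 3 (ABS): |-4|=4, |-10|=10, |-12|=12, |-12|=12, |-2|=2 -> [4, 10, 12, 12, 2]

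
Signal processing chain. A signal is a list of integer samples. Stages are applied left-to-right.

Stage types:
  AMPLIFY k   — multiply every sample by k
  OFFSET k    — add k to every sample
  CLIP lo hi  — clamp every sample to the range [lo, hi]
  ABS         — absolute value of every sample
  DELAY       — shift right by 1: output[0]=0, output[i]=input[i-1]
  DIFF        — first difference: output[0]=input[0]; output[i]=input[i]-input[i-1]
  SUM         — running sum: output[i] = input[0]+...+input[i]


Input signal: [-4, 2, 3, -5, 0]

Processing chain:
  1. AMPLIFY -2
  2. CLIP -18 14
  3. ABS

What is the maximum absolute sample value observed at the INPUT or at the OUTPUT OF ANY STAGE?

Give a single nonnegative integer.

Input: [-4, 2, 3, -5, 0] (max |s|=5)
Stage 1 (AMPLIFY -2): -4*-2=8, 2*-2=-4, 3*-2=-6, -5*-2=10, 0*-2=0 -> [8, -4, -6, 10, 0] (max |s|=10)
Stage 2 (CLIP -18 14): clip(8,-18,14)=8, clip(-4,-18,14)=-4, clip(-6,-18,14)=-6, clip(10,-18,14)=10, clip(0,-18,14)=0 -> [8, -4, -6, 10, 0] (max |s|=10)
Stage 3 (ABS): |8|=8, |-4|=4, |-6|=6, |10|=10, |0|=0 -> [8, 4, 6, 10, 0] (max |s|=10)
Overall max amplitude: 10

Answer: 10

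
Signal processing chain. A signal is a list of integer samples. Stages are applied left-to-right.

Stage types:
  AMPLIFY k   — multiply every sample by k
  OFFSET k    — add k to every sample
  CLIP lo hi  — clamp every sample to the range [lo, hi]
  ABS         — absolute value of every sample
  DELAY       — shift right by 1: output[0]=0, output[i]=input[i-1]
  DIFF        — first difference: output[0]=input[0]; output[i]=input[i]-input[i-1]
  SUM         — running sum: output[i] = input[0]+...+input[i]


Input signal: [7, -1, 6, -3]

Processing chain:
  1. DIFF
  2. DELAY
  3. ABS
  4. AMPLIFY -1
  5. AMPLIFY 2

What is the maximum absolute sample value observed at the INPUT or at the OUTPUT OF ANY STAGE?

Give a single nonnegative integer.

Input: [7, -1, 6, -3] (max |s|=7)
Stage 1 (DIFF): s[0]=7, -1-7=-8, 6--1=7, -3-6=-9 -> [7, -8, 7, -9] (max |s|=9)
Stage 2 (DELAY): [0, 7, -8, 7] = [0, 7, -8, 7] -> [0, 7, -8, 7] (max |s|=8)
Stage 3 (ABS): |0|=0, |7|=7, |-8|=8, |7|=7 -> [0, 7, 8, 7] (max |s|=8)
Stage 4 (AMPLIFY -1): 0*-1=0, 7*-1=-7, 8*-1=-8, 7*-1=-7 -> [0, -7, -8, -7] (max |s|=8)
Stage 5 (AMPLIFY 2): 0*2=0, -7*2=-14, -8*2=-16, -7*2=-14 -> [0, -14, -16, -14] (max |s|=16)
Overall max amplitude: 16

Answer: 16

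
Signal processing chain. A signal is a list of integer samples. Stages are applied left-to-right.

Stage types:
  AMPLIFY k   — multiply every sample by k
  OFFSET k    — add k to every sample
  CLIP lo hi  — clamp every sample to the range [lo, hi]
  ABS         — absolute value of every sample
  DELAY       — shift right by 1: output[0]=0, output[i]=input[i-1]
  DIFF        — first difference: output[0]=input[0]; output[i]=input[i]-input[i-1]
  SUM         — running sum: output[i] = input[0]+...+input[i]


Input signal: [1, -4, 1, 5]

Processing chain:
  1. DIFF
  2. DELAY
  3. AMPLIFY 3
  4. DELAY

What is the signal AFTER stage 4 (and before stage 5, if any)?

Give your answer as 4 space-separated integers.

Answer: 0 0 3 -15

Derivation:
Input: [1, -4, 1, 5]
Stage 1 (DIFF): s[0]=1, -4-1=-5, 1--4=5, 5-1=4 -> [1, -5, 5, 4]
Stage 2 (DELAY): [0, 1, -5, 5] = [0, 1, -5, 5] -> [0, 1, -5, 5]
Stage 3 (AMPLIFY 3): 0*3=0, 1*3=3, -5*3=-15, 5*3=15 -> [0, 3, -15, 15]
Stage 4 (DELAY): [0, 0, 3, -15] = [0, 0, 3, -15] -> [0, 0, 3, -15]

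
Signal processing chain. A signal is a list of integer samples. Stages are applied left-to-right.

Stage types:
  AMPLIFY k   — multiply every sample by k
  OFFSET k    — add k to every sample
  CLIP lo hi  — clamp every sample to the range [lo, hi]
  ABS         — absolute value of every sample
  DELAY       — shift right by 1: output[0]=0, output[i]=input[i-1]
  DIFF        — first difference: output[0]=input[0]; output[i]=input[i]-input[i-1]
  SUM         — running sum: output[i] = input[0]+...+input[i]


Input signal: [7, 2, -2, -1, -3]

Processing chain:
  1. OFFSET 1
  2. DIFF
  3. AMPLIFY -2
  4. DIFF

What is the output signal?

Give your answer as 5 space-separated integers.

Answer: -16 26 -2 -10 6

Derivation:
Input: [7, 2, -2, -1, -3]
Stage 1 (OFFSET 1): 7+1=8, 2+1=3, -2+1=-1, -1+1=0, -3+1=-2 -> [8, 3, -1, 0, -2]
Stage 2 (DIFF): s[0]=8, 3-8=-5, -1-3=-4, 0--1=1, -2-0=-2 -> [8, -5, -4, 1, -2]
Stage 3 (AMPLIFY -2): 8*-2=-16, -5*-2=10, -4*-2=8, 1*-2=-2, -2*-2=4 -> [-16, 10, 8, -2, 4]
Stage 4 (DIFF): s[0]=-16, 10--16=26, 8-10=-2, -2-8=-10, 4--2=6 -> [-16, 26, -2, -10, 6]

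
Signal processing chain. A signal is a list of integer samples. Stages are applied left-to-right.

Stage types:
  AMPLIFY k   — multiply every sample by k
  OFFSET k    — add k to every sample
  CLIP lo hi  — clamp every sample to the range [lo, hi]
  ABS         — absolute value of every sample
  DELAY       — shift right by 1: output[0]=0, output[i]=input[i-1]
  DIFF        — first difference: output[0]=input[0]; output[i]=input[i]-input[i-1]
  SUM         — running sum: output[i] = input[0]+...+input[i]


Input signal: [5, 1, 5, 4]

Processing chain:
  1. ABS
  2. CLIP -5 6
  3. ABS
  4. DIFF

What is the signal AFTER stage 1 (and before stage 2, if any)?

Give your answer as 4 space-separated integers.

Input: [5, 1, 5, 4]
Stage 1 (ABS): |5|=5, |1|=1, |5|=5, |4|=4 -> [5, 1, 5, 4]

Answer: 5 1 5 4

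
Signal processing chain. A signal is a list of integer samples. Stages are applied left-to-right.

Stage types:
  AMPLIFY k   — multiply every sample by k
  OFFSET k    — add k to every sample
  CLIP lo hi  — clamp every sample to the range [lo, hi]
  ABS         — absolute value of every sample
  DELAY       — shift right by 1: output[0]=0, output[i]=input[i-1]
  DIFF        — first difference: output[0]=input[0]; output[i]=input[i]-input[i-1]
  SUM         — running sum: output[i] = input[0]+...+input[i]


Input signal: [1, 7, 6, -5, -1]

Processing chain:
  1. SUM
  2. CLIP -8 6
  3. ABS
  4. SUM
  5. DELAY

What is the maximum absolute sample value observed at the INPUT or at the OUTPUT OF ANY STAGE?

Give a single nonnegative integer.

Input: [1, 7, 6, -5, -1] (max |s|=7)
Stage 1 (SUM): sum[0..0]=1, sum[0..1]=8, sum[0..2]=14, sum[0..3]=9, sum[0..4]=8 -> [1, 8, 14, 9, 8] (max |s|=14)
Stage 2 (CLIP -8 6): clip(1,-8,6)=1, clip(8,-8,6)=6, clip(14,-8,6)=6, clip(9,-8,6)=6, clip(8,-8,6)=6 -> [1, 6, 6, 6, 6] (max |s|=6)
Stage 3 (ABS): |1|=1, |6|=6, |6|=6, |6|=6, |6|=6 -> [1, 6, 6, 6, 6] (max |s|=6)
Stage 4 (SUM): sum[0..0]=1, sum[0..1]=7, sum[0..2]=13, sum[0..3]=19, sum[0..4]=25 -> [1, 7, 13, 19, 25] (max |s|=25)
Stage 5 (DELAY): [0, 1, 7, 13, 19] = [0, 1, 7, 13, 19] -> [0, 1, 7, 13, 19] (max |s|=19)
Overall max amplitude: 25

Answer: 25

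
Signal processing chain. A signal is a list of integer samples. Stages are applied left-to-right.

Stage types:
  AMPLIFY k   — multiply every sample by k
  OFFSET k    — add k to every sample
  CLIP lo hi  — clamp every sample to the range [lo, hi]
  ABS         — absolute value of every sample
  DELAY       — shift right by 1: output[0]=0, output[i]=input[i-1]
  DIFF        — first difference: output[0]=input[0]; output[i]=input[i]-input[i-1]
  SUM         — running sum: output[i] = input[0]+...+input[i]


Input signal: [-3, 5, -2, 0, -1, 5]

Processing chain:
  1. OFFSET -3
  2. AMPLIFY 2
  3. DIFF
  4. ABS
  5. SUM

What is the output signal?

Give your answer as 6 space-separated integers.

Input: [-3, 5, -2, 0, -1, 5]
Stage 1 (OFFSET -3): -3+-3=-6, 5+-3=2, -2+-3=-5, 0+-3=-3, -1+-3=-4, 5+-3=2 -> [-6, 2, -5, -3, -4, 2]
Stage 2 (AMPLIFY 2): -6*2=-12, 2*2=4, -5*2=-10, -3*2=-6, -4*2=-8, 2*2=4 -> [-12, 4, -10, -6, -8, 4]
Stage 3 (DIFF): s[0]=-12, 4--12=16, -10-4=-14, -6--10=4, -8--6=-2, 4--8=12 -> [-12, 16, -14, 4, -2, 12]
Stage 4 (ABS): |-12|=12, |16|=16, |-14|=14, |4|=4, |-2|=2, |12|=12 -> [12, 16, 14, 4, 2, 12]
Stage 5 (SUM): sum[0..0]=12, sum[0..1]=28, sum[0..2]=42, sum[0..3]=46, sum[0..4]=48, sum[0..5]=60 -> [12, 28, 42, 46, 48, 60]

Answer: 12 28 42 46 48 60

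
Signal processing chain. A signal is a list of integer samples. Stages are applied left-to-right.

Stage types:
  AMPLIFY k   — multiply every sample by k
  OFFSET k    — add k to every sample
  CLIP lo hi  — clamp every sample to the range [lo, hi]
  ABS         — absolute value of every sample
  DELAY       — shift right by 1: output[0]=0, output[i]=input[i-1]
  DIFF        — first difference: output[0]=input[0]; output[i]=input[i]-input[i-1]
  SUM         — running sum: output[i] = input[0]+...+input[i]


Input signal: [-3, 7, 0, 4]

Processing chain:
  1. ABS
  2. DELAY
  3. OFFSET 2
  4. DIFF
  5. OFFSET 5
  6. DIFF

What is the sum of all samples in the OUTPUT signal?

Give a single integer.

Answer: -2

Derivation:
Input: [-3, 7, 0, 4]
Stage 1 (ABS): |-3|=3, |7|=7, |0|=0, |4|=4 -> [3, 7, 0, 4]
Stage 2 (DELAY): [0, 3, 7, 0] = [0, 3, 7, 0] -> [0, 3, 7, 0]
Stage 3 (OFFSET 2): 0+2=2, 3+2=5, 7+2=9, 0+2=2 -> [2, 5, 9, 2]
Stage 4 (DIFF): s[0]=2, 5-2=3, 9-5=4, 2-9=-7 -> [2, 3, 4, -7]
Stage 5 (OFFSET 5): 2+5=7, 3+5=8, 4+5=9, -7+5=-2 -> [7, 8, 9, -2]
Stage 6 (DIFF): s[0]=7, 8-7=1, 9-8=1, -2-9=-11 -> [7, 1, 1, -11]
Output sum: -2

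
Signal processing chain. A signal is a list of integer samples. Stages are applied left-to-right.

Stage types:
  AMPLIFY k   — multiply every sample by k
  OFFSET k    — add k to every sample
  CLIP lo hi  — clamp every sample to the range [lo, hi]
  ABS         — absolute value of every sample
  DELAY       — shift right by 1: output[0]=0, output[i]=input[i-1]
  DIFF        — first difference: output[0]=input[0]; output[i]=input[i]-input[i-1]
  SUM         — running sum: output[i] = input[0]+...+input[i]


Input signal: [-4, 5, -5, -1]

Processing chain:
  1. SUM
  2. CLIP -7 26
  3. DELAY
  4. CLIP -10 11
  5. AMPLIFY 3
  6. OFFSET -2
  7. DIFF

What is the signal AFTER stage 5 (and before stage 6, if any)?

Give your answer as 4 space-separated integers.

Input: [-4, 5, -5, -1]
Stage 1 (SUM): sum[0..0]=-4, sum[0..1]=1, sum[0..2]=-4, sum[0..3]=-5 -> [-4, 1, -4, -5]
Stage 2 (CLIP -7 26): clip(-4,-7,26)=-4, clip(1,-7,26)=1, clip(-4,-7,26)=-4, clip(-5,-7,26)=-5 -> [-4, 1, -4, -5]
Stage 3 (DELAY): [0, -4, 1, -4] = [0, -4, 1, -4] -> [0, -4, 1, -4]
Stage 4 (CLIP -10 11): clip(0,-10,11)=0, clip(-4,-10,11)=-4, clip(1,-10,11)=1, clip(-4,-10,11)=-4 -> [0, -4, 1, -4]
Stage 5 (AMPLIFY 3): 0*3=0, -4*3=-12, 1*3=3, -4*3=-12 -> [0, -12, 3, -12]

Answer: 0 -12 3 -12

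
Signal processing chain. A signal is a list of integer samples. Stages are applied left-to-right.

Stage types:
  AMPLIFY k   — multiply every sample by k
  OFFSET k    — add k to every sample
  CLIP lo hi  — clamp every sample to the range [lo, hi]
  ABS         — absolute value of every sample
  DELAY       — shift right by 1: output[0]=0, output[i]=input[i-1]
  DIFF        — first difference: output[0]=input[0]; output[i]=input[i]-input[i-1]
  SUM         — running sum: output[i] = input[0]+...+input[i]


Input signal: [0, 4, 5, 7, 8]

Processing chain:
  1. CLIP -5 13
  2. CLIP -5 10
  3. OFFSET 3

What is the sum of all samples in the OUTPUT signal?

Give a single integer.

Answer: 39

Derivation:
Input: [0, 4, 5, 7, 8]
Stage 1 (CLIP -5 13): clip(0,-5,13)=0, clip(4,-5,13)=4, clip(5,-5,13)=5, clip(7,-5,13)=7, clip(8,-5,13)=8 -> [0, 4, 5, 7, 8]
Stage 2 (CLIP -5 10): clip(0,-5,10)=0, clip(4,-5,10)=4, clip(5,-5,10)=5, clip(7,-5,10)=7, clip(8,-5,10)=8 -> [0, 4, 5, 7, 8]
Stage 3 (OFFSET 3): 0+3=3, 4+3=7, 5+3=8, 7+3=10, 8+3=11 -> [3, 7, 8, 10, 11]
Output sum: 39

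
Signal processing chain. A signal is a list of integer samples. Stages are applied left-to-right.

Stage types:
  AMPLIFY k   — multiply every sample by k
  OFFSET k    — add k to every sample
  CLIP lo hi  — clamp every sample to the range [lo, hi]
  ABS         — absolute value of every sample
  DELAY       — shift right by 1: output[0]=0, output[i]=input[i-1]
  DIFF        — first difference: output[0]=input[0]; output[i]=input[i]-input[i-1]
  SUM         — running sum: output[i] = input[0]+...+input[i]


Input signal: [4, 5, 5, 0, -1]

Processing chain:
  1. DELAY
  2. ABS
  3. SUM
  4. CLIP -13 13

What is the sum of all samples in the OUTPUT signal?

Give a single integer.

Answer: 39

Derivation:
Input: [4, 5, 5, 0, -1]
Stage 1 (DELAY): [0, 4, 5, 5, 0] = [0, 4, 5, 5, 0] -> [0, 4, 5, 5, 0]
Stage 2 (ABS): |0|=0, |4|=4, |5|=5, |5|=5, |0|=0 -> [0, 4, 5, 5, 0]
Stage 3 (SUM): sum[0..0]=0, sum[0..1]=4, sum[0..2]=9, sum[0..3]=14, sum[0..4]=14 -> [0, 4, 9, 14, 14]
Stage 4 (CLIP -13 13): clip(0,-13,13)=0, clip(4,-13,13)=4, clip(9,-13,13)=9, clip(14,-13,13)=13, clip(14,-13,13)=13 -> [0, 4, 9, 13, 13]
Output sum: 39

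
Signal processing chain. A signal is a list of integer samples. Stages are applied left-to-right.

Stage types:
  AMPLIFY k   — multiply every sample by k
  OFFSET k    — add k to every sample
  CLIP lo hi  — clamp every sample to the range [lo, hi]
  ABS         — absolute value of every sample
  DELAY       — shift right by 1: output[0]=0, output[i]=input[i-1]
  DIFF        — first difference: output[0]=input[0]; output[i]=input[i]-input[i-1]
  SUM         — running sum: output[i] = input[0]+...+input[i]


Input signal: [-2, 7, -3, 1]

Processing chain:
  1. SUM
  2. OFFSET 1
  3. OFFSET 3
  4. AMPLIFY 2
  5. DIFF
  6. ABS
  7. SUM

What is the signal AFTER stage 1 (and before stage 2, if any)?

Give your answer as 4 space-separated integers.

Answer: -2 5 2 3

Derivation:
Input: [-2, 7, -3, 1]
Stage 1 (SUM): sum[0..0]=-2, sum[0..1]=5, sum[0..2]=2, sum[0..3]=3 -> [-2, 5, 2, 3]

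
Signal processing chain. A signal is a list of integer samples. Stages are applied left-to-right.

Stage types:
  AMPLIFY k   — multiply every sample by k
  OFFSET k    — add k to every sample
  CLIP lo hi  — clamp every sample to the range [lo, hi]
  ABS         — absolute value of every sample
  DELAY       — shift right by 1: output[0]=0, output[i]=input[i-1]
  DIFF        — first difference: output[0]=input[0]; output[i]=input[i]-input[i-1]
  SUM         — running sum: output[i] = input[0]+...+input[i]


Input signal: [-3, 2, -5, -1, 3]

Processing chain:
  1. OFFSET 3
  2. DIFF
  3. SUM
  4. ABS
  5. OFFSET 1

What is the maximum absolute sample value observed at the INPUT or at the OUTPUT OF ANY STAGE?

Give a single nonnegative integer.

Input: [-3, 2, -5, -1, 3] (max |s|=5)
Stage 1 (OFFSET 3): -3+3=0, 2+3=5, -5+3=-2, -1+3=2, 3+3=6 -> [0, 5, -2, 2, 6] (max |s|=6)
Stage 2 (DIFF): s[0]=0, 5-0=5, -2-5=-7, 2--2=4, 6-2=4 -> [0, 5, -7, 4, 4] (max |s|=7)
Stage 3 (SUM): sum[0..0]=0, sum[0..1]=5, sum[0..2]=-2, sum[0..3]=2, sum[0..4]=6 -> [0, 5, -2, 2, 6] (max |s|=6)
Stage 4 (ABS): |0|=0, |5|=5, |-2|=2, |2|=2, |6|=6 -> [0, 5, 2, 2, 6] (max |s|=6)
Stage 5 (OFFSET 1): 0+1=1, 5+1=6, 2+1=3, 2+1=3, 6+1=7 -> [1, 6, 3, 3, 7] (max |s|=7)
Overall max amplitude: 7

Answer: 7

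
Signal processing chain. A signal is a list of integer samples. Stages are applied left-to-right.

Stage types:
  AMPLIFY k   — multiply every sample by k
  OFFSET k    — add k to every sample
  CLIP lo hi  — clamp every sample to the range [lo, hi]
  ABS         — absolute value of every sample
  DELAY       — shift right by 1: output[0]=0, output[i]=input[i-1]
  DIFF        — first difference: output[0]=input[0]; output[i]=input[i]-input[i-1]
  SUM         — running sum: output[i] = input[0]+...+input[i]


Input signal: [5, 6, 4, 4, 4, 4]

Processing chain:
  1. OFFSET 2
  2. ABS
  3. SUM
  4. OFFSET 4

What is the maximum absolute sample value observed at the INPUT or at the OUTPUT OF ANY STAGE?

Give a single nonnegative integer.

Input: [5, 6, 4, 4, 4, 4] (max |s|=6)
Stage 1 (OFFSET 2): 5+2=7, 6+2=8, 4+2=6, 4+2=6, 4+2=6, 4+2=6 -> [7, 8, 6, 6, 6, 6] (max |s|=8)
Stage 2 (ABS): |7|=7, |8|=8, |6|=6, |6|=6, |6|=6, |6|=6 -> [7, 8, 6, 6, 6, 6] (max |s|=8)
Stage 3 (SUM): sum[0..0]=7, sum[0..1]=15, sum[0..2]=21, sum[0..3]=27, sum[0..4]=33, sum[0..5]=39 -> [7, 15, 21, 27, 33, 39] (max |s|=39)
Stage 4 (OFFSET 4): 7+4=11, 15+4=19, 21+4=25, 27+4=31, 33+4=37, 39+4=43 -> [11, 19, 25, 31, 37, 43] (max |s|=43)
Overall max amplitude: 43

Answer: 43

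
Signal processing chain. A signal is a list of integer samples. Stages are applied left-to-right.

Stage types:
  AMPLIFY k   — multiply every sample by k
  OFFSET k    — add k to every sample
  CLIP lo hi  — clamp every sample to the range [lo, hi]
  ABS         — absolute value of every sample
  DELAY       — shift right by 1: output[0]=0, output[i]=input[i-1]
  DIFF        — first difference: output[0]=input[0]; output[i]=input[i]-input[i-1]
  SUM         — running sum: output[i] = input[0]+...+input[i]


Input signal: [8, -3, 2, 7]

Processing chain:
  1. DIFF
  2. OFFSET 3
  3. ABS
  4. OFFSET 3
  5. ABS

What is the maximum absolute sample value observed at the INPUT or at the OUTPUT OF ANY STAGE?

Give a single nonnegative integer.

Answer: 14

Derivation:
Input: [8, -3, 2, 7] (max |s|=8)
Stage 1 (DIFF): s[0]=8, -3-8=-11, 2--3=5, 7-2=5 -> [8, -11, 5, 5] (max |s|=11)
Stage 2 (OFFSET 3): 8+3=11, -11+3=-8, 5+3=8, 5+3=8 -> [11, -8, 8, 8] (max |s|=11)
Stage 3 (ABS): |11|=11, |-8|=8, |8|=8, |8|=8 -> [11, 8, 8, 8] (max |s|=11)
Stage 4 (OFFSET 3): 11+3=14, 8+3=11, 8+3=11, 8+3=11 -> [14, 11, 11, 11] (max |s|=14)
Stage 5 (ABS): |14|=14, |11|=11, |11|=11, |11|=11 -> [14, 11, 11, 11] (max |s|=14)
Overall max amplitude: 14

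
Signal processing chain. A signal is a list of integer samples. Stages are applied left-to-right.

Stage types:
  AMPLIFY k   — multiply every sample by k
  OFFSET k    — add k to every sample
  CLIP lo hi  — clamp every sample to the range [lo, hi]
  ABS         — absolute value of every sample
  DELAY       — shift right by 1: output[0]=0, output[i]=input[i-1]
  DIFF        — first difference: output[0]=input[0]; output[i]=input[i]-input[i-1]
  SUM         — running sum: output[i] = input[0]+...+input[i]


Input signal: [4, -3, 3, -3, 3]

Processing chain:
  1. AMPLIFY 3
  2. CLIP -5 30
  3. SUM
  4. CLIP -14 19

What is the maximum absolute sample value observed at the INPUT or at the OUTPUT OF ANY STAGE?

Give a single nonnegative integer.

Answer: 20

Derivation:
Input: [4, -3, 3, -3, 3] (max |s|=4)
Stage 1 (AMPLIFY 3): 4*3=12, -3*3=-9, 3*3=9, -3*3=-9, 3*3=9 -> [12, -9, 9, -9, 9] (max |s|=12)
Stage 2 (CLIP -5 30): clip(12,-5,30)=12, clip(-9,-5,30)=-5, clip(9,-5,30)=9, clip(-9,-5,30)=-5, clip(9,-5,30)=9 -> [12, -5, 9, -5, 9] (max |s|=12)
Stage 3 (SUM): sum[0..0]=12, sum[0..1]=7, sum[0..2]=16, sum[0..3]=11, sum[0..4]=20 -> [12, 7, 16, 11, 20] (max |s|=20)
Stage 4 (CLIP -14 19): clip(12,-14,19)=12, clip(7,-14,19)=7, clip(16,-14,19)=16, clip(11,-14,19)=11, clip(20,-14,19)=19 -> [12, 7, 16, 11, 19] (max |s|=19)
Overall max amplitude: 20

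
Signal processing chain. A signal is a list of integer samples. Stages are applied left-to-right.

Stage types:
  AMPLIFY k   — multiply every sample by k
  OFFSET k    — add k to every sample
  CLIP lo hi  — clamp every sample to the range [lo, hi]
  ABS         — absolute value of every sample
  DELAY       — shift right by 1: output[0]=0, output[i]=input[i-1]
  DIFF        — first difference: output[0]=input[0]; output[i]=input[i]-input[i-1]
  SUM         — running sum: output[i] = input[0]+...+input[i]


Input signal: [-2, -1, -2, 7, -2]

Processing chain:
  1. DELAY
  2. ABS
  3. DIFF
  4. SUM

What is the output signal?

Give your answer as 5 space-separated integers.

Answer: 0 2 1 2 7

Derivation:
Input: [-2, -1, -2, 7, -2]
Stage 1 (DELAY): [0, -2, -1, -2, 7] = [0, -2, -1, -2, 7] -> [0, -2, -1, -2, 7]
Stage 2 (ABS): |0|=0, |-2|=2, |-1|=1, |-2|=2, |7|=7 -> [0, 2, 1, 2, 7]
Stage 3 (DIFF): s[0]=0, 2-0=2, 1-2=-1, 2-1=1, 7-2=5 -> [0, 2, -1, 1, 5]
Stage 4 (SUM): sum[0..0]=0, sum[0..1]=2, sum[0..2]=1, sum[0..3]=2, sum[0..4]=7 -> [0, 2, 1, 2, 7]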